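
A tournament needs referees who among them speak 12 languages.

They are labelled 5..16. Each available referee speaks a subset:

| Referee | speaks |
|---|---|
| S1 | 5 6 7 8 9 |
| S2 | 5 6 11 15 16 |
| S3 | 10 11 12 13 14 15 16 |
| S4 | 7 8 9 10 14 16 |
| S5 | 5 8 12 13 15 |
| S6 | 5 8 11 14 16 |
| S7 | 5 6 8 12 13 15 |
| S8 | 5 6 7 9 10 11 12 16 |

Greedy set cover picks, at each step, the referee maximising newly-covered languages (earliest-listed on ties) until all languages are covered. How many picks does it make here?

3

Greedy: pick S8 (covers 8 new) → pick S3 (covers 3 new) → pick S1 (covers 1 new). Total picks: 3.
(The true minimum cover uses only 2 referees, so greedy is not optimal here.)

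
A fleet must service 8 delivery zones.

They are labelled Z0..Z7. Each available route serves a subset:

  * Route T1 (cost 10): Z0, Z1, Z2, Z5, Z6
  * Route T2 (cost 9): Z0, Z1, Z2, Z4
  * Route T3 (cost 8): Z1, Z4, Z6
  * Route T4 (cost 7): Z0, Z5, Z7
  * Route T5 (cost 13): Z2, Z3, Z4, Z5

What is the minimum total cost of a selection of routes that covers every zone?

T3, T4, T5 together cover every zone (T3 ∪ T4 ∪ T5 = {Z0, Z1, Z2, Z3, Z4, Z5, Z6, Z7}); total cost 8 + 7 + 13 = 28.
The greedy pick T1, T5, T4 costs 30; no covering selection beats 28.

28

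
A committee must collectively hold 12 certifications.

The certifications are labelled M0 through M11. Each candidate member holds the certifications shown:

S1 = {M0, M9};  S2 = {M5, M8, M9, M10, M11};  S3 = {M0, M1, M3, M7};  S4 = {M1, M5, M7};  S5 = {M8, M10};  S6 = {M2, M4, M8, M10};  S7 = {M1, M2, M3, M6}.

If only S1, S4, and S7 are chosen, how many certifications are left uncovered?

Union of S1, S4, S7 = {M0, M1, M2, M3, M5, M6, M7, M9}.
Not covered: M4, M8, M10, M11 — 4 certifications.

4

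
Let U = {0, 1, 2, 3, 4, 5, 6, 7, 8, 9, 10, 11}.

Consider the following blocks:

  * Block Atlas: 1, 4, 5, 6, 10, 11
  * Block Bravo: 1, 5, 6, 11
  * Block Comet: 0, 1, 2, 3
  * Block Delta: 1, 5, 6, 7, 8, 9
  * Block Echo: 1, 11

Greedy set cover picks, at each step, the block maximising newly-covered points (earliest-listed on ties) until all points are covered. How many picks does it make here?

Greedy: pick Atlas (covers 6 new) → pick Comet (covers 3 new) → pick Delta (covers 3 new). Total picks: 3.

3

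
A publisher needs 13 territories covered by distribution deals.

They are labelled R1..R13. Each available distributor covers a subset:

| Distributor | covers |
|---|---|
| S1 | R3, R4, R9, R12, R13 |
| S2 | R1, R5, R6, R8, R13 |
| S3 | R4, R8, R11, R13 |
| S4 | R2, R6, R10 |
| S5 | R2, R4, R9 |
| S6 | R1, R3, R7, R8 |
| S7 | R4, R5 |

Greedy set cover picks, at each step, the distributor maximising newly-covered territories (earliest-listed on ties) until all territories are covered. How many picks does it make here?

5

Greedy: pick S1 (covers 5 new) → pick S2 (covers 4 new) → pick S4 (covers 2 new) → pick S3 (covers 1 new) → pick S6 (covers 1 new). Total picks: 5.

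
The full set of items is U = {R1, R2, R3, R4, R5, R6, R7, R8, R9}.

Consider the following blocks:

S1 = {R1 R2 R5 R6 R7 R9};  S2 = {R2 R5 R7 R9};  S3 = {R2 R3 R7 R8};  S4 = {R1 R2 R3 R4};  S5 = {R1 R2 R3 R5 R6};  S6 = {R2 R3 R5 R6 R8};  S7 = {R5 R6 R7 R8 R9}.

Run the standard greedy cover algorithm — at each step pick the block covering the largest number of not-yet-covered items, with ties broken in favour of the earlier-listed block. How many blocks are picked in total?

Greedy: pick S1 (covers 6 new) → pick S3 (covers 2 new) → pick S4 (covers 1 new). Total picks: 3.
(The true minimum cover uses only 2 blocks, so greedy is not optimal here.)

3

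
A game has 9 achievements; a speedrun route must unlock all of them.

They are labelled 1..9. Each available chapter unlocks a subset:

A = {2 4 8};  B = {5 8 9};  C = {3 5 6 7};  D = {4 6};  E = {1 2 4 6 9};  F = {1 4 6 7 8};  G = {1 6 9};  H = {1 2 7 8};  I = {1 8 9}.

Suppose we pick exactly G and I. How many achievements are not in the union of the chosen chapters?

Union of G, I = {1, 6, 8, 9}.
Not covered: 2, 3, 4, 5, 7 — 5 achievements.

5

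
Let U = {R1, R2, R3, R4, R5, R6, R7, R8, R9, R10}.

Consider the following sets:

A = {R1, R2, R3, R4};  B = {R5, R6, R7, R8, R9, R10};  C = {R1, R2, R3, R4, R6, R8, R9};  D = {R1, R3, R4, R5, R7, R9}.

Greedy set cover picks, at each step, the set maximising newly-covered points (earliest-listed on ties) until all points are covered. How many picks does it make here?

Greedy: pick C (covers 7 new) → pick B (covers 3 new). Total picks: 2.

2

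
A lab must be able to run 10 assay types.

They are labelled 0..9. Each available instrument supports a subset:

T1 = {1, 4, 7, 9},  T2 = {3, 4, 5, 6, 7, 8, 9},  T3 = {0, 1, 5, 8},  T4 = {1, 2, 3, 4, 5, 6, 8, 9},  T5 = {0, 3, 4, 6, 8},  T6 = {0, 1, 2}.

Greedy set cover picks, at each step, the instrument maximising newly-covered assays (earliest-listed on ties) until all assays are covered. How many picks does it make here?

Greedy: pick T4 (covers 8 new) → pick T1 (covers 1 new) → pick T3 (covers 1 new). Total picks: 3.
(The true minimum cover uses only 2 instruments, so greedy is not optimal here.)

3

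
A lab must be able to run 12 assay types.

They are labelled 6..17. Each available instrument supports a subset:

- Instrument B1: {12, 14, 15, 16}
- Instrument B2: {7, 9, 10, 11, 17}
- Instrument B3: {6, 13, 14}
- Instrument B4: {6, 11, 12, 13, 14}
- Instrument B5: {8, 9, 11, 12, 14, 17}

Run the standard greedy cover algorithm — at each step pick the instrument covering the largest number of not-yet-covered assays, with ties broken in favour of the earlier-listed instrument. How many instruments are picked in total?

Greedy: pick B5 (covers 6 new) → pick B1 (covers 2 new) → pick B2 (covers 2 new) → pick B3 (covers 2 new). Total picks: 4.

4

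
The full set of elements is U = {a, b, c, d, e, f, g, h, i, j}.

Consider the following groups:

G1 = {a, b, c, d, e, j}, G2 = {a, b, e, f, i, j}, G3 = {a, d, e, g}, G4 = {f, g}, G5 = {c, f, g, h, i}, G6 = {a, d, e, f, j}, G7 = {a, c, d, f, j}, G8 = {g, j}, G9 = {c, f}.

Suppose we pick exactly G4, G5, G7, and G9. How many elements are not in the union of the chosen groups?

Union of G4, G5, G7, G9 = {a, c, d, f, g, h, i, j}.
Not covered: b, e — 2 elements.

2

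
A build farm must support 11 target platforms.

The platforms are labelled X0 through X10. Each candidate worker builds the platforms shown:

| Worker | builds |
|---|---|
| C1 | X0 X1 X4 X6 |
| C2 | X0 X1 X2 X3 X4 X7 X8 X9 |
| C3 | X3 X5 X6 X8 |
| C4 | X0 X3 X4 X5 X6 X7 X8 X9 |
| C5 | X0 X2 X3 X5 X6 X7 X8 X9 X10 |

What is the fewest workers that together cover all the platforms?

Take {C2, C5}. Their union is {X0, X1, X2, X3, X4, X5, X6, X7, X8, X9, X10}, which is all 11 platforms.
No single worker has all 11 platforms (the largest, C5, has 9), so 2 is optimal.

2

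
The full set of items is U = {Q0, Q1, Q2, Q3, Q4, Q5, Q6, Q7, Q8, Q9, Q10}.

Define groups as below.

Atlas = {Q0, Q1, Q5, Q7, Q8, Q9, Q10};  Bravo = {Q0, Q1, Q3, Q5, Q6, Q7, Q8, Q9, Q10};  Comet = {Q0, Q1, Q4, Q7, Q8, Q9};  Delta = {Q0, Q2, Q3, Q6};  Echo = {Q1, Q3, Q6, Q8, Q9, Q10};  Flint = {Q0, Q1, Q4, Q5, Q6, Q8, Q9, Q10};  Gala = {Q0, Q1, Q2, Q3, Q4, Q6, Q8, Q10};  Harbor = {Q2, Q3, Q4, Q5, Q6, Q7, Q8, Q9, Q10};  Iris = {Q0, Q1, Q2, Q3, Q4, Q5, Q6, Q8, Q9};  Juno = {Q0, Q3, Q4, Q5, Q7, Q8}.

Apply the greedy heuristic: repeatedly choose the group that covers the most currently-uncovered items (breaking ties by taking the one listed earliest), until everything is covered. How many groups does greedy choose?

Greedy: pick Bravo (covers 9 new) → pick Gala (covers 2 new). Total picks: 2.

2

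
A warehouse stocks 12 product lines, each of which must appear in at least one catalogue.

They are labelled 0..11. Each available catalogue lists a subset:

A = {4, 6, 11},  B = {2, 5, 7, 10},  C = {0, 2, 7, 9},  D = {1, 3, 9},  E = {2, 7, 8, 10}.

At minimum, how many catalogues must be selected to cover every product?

5

Take {A, B, C, D, E}. Their union is {0, 1, 2, 3, 4, 5, 6, 7, 8, 9, 10, 11}, which is all 12 products.
No 4 of the 5 catalogues cover everything (all 5 combinations miss at least one product), so 5 is optimal.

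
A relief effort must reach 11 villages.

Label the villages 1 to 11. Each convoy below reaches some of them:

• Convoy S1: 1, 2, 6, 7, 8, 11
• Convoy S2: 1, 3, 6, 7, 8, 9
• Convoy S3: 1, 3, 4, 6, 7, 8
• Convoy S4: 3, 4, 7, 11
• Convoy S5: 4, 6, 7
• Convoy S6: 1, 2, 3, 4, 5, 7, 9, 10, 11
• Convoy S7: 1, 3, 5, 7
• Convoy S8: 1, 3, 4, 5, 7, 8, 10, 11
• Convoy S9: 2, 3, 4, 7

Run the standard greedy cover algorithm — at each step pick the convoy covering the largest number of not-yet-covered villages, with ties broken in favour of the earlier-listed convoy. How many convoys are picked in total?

Greedy: pick S6 (covers 9 new) → pick S1 (covers 2 new). Total picks: 2.

2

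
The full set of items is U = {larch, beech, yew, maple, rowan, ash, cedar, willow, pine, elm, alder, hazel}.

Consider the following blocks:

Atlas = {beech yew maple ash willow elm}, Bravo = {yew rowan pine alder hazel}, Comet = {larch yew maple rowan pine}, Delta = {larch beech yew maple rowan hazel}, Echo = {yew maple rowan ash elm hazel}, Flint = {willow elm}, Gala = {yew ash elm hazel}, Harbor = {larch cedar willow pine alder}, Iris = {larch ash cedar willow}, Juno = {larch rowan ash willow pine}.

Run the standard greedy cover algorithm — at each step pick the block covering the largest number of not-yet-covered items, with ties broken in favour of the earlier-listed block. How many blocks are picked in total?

Greedy: pick Atlas (covers 6 new) → pick Bravo (covers 4 new) → pick Harbor (covers 2 new). Total picks: 3.

3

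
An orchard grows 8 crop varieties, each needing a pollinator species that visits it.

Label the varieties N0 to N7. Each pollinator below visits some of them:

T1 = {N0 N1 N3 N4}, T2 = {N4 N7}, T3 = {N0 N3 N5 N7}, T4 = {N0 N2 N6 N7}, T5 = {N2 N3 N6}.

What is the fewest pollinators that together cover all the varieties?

T1 and T3 and T4 together: T1 ∪ T3 ∪ T4 = {N0, N1, N2, N3, N4, N5, N6, N7} — every variety is covered.
Only T1 contains N1, so T1 is forced; the remaining 4 varieties need at least 2 more pollinators (each remaining pollinator adds at most 3) — so at least 3 pollinators are needed, and 3 is optimal.

3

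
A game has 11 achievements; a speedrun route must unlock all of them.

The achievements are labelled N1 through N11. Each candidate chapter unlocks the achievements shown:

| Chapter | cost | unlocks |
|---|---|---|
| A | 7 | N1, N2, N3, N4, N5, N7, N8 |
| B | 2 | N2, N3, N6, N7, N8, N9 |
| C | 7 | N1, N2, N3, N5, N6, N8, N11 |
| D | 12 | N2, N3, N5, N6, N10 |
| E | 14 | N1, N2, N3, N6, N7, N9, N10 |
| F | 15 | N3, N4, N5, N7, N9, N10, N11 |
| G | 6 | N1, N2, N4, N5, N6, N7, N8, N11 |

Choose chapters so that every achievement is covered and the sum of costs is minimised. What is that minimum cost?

B, D, G together cover every achievement (B ∪ D ∪ G = {N1, N2, N3, N4, N5, N6, N7, N8, N9, N10, N11}); total cost 2 + 12 + 6 = 20.
No covering selection has total cost below 20.

20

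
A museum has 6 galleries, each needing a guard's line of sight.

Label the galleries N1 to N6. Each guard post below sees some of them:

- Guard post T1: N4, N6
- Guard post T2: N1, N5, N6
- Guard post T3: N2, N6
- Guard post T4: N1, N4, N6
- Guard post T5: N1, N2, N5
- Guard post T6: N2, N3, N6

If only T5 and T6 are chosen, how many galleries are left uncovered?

1

Union of T5, T6 = {N1, N2, N3, N5, N6}.
Not covered: N4 — 1 gallery.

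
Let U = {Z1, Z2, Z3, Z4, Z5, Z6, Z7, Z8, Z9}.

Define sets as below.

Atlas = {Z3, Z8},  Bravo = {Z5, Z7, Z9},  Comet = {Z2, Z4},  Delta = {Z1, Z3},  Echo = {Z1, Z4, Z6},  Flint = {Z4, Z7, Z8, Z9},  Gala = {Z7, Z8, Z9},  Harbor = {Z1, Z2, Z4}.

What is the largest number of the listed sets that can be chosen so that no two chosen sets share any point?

Atlas, Bravo, Echo are pairwise disjoint (Atlas={Z3,Z8}; Bravo={Z5,Z7,Z9}; Echo={Z1,Z4,Z6}).
Every remaining set overlaps one of these, and no 4 of the listed sets are pairwise disjoint, so 3 is the maximum.

3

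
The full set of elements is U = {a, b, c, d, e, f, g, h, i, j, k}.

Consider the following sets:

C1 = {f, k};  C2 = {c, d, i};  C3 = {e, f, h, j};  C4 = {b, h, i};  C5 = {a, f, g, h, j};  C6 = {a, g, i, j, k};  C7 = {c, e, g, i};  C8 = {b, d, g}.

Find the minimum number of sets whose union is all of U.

4

C2, C3, C4, and C6 cover everything between them: the union {a, b, c, d, e, f, g, h, i, j, k} is all of U.
No 3 of the 8 sets cover everything (all 56 combinations miss at least one element), so 4 is optimal.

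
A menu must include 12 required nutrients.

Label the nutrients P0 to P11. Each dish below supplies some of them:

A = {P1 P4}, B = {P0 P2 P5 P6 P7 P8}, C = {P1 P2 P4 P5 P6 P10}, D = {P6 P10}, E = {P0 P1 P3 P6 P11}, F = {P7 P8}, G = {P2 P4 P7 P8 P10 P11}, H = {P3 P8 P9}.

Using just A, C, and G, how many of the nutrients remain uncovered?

Union of A, C, G = {P1, P2, P4, P5, P6, P7, P8, P10, P11}.
Not covered: P0, P3, P9 — 3 nutrients.

3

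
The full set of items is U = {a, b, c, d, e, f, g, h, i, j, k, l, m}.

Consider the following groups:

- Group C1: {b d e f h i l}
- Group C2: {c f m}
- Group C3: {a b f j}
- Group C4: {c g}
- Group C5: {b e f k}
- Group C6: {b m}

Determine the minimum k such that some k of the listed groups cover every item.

5

C1 and C3 and C4 and C5 and C6 together: C1 ∪ C3 ∪ C4 ∪ C5 ∪ C6 = {a, b, c, d, e, f, g, h, i, j, k, l, m} — every item is covered.
No 4 of the 6 groups cover everything (all 15 combinations miss at least one item), so 5 is optimal.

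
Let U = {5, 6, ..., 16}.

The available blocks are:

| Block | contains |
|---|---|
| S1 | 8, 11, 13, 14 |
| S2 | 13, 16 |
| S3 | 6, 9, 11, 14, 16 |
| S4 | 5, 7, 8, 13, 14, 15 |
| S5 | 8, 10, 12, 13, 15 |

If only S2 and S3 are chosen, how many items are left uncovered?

6

Union of S2, S3 = {6, 9, 11, 13, 14, 16}.
Not covered: 5, 7, 8, 10, 12, 15 — 6 items.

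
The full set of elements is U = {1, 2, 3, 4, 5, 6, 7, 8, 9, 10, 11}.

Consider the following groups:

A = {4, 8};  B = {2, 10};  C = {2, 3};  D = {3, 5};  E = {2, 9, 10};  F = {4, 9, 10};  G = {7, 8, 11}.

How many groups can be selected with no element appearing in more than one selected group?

C, F, G are pairwise disjoint (C={2,3}; F={4,9,10}; G={7,8,11}).
Every remaining group overlaps one of these, and no 4 of the listed groups are pairwise disjoint, so 3 is the maximum.

3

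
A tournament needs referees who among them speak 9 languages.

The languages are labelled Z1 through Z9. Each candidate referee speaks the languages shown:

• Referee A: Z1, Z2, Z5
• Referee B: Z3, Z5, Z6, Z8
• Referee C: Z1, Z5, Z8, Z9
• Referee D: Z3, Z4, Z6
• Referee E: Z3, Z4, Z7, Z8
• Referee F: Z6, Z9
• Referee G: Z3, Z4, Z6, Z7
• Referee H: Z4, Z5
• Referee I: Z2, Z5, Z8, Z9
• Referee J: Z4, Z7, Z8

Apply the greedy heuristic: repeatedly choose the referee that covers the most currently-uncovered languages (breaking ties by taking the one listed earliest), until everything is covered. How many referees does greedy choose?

4

Greedy: pick B (covers 4 new) → pick A (covers 2 new) → pick E (covers 2 new) → pick C (covers 1 new). Total picks: 4.
(The true minimum cover uses only 3 referees, so greedy is not optimal here.)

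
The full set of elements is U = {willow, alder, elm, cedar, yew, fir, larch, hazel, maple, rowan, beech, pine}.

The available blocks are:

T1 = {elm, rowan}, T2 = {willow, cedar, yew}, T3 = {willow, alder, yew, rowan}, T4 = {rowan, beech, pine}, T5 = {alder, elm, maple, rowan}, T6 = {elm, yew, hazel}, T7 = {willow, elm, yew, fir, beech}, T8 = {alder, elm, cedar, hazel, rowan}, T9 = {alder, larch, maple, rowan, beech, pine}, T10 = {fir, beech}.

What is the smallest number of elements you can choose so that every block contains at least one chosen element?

3

The 3 elements {yew, rowan, beech} hit every block.
The blocks T2, T5, T10 are pairwise disjoint, so any hitting set needs a separate element for each — at least 3. Hence 3 is optimal.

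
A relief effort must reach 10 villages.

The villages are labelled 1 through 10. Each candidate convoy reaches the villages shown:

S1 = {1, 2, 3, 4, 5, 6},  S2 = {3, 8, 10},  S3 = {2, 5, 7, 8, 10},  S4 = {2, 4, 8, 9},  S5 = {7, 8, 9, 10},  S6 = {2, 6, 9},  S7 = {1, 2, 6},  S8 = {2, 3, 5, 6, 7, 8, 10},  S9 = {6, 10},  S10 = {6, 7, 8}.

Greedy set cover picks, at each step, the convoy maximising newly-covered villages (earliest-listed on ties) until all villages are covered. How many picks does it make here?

Greedy: pick S8 (covers 7 new) → pick S1 (covers 2 new) → pick S4 (covers 1 new). Total picks: 3.
(The true minimum cover uses only 2 convoys, so greedy is not optimal here.)

3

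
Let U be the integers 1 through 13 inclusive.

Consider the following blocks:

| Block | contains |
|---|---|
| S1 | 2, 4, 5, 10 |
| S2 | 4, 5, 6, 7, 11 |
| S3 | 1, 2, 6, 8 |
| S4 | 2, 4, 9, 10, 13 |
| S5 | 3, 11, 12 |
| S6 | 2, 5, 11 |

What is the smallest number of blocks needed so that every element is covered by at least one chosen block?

4

Take {S2, S3, S4, S5}. Their union is {1, 2, 3, 4, 5, 6, 7, 8, 9, 10, 11, 12, 13}, which is all 13 elements.
Only S3 contains 1, so S3 is forced; the remaining 9 elements need at least 3 more blocks (each remaining block adds at most 4) — so at least 4 blocks are needed, and 4 is optimal.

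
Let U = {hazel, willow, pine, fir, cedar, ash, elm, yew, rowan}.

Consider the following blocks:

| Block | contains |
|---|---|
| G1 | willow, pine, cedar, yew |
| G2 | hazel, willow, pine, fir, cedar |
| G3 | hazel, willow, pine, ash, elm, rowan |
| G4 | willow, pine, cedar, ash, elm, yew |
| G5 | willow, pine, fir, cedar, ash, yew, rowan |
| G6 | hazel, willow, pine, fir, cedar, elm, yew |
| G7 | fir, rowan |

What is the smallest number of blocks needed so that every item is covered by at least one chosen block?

Take {G3, G6}. Their union is {hazel, willow, pine, fir, cedar, ash, elm, yew, rowan}, which is all 9 items.
No single block has all 9 items (the largest, G5, has 7), so 2 is optimal.

2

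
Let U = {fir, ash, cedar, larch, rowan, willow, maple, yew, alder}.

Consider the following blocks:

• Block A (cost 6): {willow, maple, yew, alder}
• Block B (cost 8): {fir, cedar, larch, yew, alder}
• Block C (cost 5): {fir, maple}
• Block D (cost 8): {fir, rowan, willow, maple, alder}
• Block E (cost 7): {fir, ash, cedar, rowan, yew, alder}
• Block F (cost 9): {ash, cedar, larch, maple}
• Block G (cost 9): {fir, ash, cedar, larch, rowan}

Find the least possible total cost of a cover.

A, G together cover every element (A ∪ G = {fir, ash, cedar, larch, rowan, willow, maple, yew, alder}); total cost 6 + 9 = 15.
The greedy pick E, A, B costs 21; no covering selection beats 15.

15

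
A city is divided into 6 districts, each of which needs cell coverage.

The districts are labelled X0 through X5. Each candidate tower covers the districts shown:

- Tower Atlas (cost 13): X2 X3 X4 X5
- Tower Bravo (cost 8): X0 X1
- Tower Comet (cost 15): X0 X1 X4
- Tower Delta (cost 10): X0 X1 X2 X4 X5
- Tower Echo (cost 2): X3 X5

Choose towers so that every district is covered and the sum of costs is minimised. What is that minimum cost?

Delta, Echo together cover every district (Delta ∪ Echo = {X0, X1, X2, X3, X4, X5}); total cost 10 + 2 = 12.
No covering selection has total cost below 12.

12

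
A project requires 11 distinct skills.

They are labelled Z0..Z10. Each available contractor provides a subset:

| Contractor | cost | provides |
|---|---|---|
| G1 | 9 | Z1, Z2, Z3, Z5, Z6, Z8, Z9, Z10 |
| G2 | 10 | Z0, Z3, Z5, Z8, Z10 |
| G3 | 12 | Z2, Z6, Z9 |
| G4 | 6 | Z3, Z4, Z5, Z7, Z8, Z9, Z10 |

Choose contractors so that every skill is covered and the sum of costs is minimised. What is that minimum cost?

25

G1, G2, G4 together cover every skill (G1 ∪ G2 ∪ G4 = {Z0, Z1, Z2, Z3, Z4, Z5, Z6, Z7, Z8, Z9, Z10}); total cost 9 + 10 + 6 = 25.
No covering selection has total cost below 25.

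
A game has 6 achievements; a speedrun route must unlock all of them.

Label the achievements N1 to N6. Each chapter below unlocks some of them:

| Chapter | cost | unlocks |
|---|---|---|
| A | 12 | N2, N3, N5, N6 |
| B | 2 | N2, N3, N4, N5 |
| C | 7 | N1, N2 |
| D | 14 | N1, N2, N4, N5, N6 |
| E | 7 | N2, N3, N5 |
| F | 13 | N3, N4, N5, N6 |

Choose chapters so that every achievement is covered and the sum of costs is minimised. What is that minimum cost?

16

B, D together cover every achievement (B ∪ D = {N1, N2, N3, N4, N5, N6}); total cost 2 + 14 = 16.
The greedy pick B, C, A costs 21; no covering selection beats 16.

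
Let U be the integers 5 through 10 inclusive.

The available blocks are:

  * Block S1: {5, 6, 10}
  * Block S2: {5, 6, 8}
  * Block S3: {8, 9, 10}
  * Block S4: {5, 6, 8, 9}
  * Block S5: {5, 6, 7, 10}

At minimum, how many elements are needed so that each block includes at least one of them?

2

The 2 elements {6, 10} hit every block.
No single element lies in every block, so at least 2 are needed and 2 is optimal.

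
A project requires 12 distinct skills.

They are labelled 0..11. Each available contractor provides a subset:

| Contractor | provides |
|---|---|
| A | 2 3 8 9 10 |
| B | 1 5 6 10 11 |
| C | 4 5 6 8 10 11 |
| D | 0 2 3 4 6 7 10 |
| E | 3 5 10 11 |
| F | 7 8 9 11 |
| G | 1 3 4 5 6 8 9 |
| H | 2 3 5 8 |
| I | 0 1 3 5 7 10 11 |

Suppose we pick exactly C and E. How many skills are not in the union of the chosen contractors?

Union of C, E = {3, 4, 5, 6, 8, 10, 11}.
Not covered: 0, 1, 2, 7, 9 — 5 skills.

5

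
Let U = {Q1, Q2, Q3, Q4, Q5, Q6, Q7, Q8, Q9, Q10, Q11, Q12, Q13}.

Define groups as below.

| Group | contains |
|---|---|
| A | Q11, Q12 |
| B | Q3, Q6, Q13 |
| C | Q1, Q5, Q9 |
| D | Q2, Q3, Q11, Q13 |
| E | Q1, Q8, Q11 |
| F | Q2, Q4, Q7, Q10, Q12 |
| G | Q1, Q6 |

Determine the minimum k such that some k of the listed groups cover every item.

B and C and E and F together: B ∪ C ∪ E ∪ F = {Q1, Q2, Q3, Q4, Q5, Q6, Q7, Q8, Q9, Q10, Q11, Q12, Q13} — every item is covered.
Only F contains Q4, so F is forced; the remaining 8 items need at least 3 more groups (each remaining group adds at most 3) — so at least 4 groups are needed, and 4 is optimal.

4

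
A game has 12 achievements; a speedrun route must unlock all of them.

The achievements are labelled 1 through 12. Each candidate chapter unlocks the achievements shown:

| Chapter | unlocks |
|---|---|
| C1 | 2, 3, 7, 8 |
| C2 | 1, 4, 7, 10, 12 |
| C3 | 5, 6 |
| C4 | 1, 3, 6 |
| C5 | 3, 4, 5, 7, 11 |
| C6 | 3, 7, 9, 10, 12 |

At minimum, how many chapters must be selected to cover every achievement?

Take {C1, C4, C5, C6}. Their union is {1, 2, 3, 4, 5, 6, 7, 8, 9, 10, 11, 12}, which is all 12 achievements.
Only C6 contains 9, so C6 is forced; the remaining 7 achievements need at least 3 more chapters (each remaining chapter adds at most 3) — so at least 4 chapters are needed, and 4 is optimal.

4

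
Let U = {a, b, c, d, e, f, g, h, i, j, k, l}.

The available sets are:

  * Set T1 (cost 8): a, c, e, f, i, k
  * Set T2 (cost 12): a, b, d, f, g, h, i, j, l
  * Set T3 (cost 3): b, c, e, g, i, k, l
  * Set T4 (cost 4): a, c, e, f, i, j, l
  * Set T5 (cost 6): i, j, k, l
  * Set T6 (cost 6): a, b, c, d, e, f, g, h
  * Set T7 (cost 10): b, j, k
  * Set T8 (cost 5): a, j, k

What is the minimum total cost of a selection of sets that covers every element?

T5, T6 together cover every element (T5 ∪ T6 = {a, b, c, d, e, f, g, h, i, j, k, l}); total cost 6 + 6 = 12.
The greedy pick T3, T4, T6 costs 13; no covering selection beats 12.

12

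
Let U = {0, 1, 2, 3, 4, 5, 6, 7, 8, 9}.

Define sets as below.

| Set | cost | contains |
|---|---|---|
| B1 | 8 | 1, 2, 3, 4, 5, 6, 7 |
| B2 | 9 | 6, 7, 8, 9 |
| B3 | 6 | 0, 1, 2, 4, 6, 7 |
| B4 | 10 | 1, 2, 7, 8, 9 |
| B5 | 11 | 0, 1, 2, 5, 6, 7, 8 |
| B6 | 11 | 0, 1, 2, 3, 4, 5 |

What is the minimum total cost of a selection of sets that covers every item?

B2, B6 together cover every item (B2 ∪ B6 = {0, 1, 2, 3, 4, 5, 6, 7, 8, 9}); total cost 9 + 11 = 20.
The greedy pick B3, B1, B2 costs 23; no covering selection beats 20.

20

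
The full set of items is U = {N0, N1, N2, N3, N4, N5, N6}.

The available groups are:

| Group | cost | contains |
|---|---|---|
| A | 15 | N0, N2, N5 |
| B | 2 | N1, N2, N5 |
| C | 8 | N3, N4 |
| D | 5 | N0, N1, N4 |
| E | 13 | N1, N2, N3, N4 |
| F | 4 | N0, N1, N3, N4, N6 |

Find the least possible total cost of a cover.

B, F together cover every item (B ∪ F = {N0, N1, N2, N3, N4, N5, N6}); total cost 2 + 4 = 6.
No covering selection has total cost below 6.

6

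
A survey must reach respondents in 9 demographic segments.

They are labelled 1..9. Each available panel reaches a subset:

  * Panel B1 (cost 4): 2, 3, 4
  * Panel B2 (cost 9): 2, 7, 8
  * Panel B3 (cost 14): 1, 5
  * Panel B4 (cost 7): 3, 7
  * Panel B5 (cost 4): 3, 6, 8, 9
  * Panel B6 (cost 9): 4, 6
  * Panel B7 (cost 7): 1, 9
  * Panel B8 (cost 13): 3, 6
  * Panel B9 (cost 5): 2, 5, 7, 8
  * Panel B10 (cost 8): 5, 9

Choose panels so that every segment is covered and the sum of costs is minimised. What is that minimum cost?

B1, B5, B7, B9 together cover every segment (B1 ∪ B5 ∪ B7 ∪ B9 = {1, 2, 3, 4, 5, 6, 7, 8, 9}); total cost 4 + 4 + 7 + 5 = 20.
No covering selection has total cost below 20.

20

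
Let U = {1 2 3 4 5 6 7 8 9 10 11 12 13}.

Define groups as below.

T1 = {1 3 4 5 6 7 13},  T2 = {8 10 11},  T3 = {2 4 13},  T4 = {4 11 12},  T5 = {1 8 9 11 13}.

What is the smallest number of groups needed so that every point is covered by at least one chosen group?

5

Take {T1, T2, T3, T4, T5}. Their union is {1, 2, 3, 4, 5, 6, 7, 8, 9, 10, 11, 12, 13}, which is all 13 points.
No 4 of the 5 groups cover everything (all 5 combinations miss at least one point), so 5 is optimal.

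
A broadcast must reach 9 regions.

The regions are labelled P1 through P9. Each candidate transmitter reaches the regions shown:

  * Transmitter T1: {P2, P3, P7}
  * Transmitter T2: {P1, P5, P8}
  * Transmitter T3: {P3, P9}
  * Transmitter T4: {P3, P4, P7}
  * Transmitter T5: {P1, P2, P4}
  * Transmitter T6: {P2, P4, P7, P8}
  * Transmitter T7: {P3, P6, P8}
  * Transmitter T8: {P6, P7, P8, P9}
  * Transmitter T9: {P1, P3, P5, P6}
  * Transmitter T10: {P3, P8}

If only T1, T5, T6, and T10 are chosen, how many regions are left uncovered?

Union of T1, T5, T6, T10 = {P1, P2, P3, P4, P7, P8}.
Not covered: P5, P6, P9 — 3 regions.

3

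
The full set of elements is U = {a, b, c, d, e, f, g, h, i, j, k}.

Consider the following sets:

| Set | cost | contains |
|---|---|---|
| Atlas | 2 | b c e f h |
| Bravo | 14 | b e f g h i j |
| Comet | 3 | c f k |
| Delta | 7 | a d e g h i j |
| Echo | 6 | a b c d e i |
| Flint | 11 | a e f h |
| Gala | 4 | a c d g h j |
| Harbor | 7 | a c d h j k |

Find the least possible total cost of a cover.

Atlas, Comet, Delta together cover every element (Atlas ∪ Comet ∪ Delta = {a, b, c, d, e, f, g, h, i, j, k}); total cost 2 + 3 + 7 = 12.
The greedy pick Atlas, Gala, Comet, Echo costs 15; no covering selection beats 12.

12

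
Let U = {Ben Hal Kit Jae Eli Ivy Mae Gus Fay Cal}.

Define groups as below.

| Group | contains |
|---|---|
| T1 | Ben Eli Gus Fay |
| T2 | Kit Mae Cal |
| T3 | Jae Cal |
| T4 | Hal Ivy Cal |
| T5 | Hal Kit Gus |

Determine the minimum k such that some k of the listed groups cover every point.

4

T1 and T2 and T3 and T4 together: T1 ∪ T2 ∪ T3 ∪ T4 = {Ben, Hal, Kit, Jae, Eli, Ivy, Mae, Gus, Fay, Cal} — every point is covered.
No 3 of the 5 groups cover everything (all 10 combinations miss at least one point), so 4 is optimal.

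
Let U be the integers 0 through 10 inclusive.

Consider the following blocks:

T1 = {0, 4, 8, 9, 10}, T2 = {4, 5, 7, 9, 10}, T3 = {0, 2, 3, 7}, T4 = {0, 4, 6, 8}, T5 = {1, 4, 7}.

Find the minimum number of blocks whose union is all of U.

Take {T2, T3, T4, T5}. Their union is {0, 1, 2, 3, 4, 5, 6, 7, 8, 9, 10}, which is all 11 items.
No 3 of the 5 blocks cover everything (all 10 combinations miss at least one item), so 4 is optimal.

4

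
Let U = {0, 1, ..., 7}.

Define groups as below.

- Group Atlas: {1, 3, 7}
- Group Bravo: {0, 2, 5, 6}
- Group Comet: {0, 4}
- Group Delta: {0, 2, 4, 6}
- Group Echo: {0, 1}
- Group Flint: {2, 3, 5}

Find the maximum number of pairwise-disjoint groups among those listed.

2

Echo, Flint are pairwise disjoint (Echo={0,1}; Flint={2,3,5}).
Every remaining group overlaps one of these, and no 3 of the listed groups are pairwise disjoint, so 2 is the maximum.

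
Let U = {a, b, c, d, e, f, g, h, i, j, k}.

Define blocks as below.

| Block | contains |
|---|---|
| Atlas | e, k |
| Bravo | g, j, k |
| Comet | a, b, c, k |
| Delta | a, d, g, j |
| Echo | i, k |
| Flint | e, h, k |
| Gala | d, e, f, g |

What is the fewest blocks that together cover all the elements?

5

Comet, Delta, Echo, Flint, and Gala cover everything between them: the union {a, b, c, d, e, f, g, h, i, j, k} is all of U.
No 4 of the 7 blocks cover everything (all 35 combinations miss at least one element), so 5 is optimal.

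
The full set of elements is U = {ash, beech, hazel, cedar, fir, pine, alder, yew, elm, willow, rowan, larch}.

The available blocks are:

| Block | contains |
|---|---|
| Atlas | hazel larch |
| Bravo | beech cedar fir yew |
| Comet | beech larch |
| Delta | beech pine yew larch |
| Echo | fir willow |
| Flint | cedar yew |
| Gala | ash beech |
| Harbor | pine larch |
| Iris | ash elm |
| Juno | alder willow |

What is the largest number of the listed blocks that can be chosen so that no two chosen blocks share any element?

Bravo, Harbor, Iris, Juno are pairwise disjoint (Bravo={beech,cedar,fir,yew}; Harbor={pine,larch}; Iris={ash,elm}; Juno={alder,willow}).
Every remaining block overlaps one of these, and no 5 of the listed blocks are pairwise disjoint, so 4 is the maximum.

4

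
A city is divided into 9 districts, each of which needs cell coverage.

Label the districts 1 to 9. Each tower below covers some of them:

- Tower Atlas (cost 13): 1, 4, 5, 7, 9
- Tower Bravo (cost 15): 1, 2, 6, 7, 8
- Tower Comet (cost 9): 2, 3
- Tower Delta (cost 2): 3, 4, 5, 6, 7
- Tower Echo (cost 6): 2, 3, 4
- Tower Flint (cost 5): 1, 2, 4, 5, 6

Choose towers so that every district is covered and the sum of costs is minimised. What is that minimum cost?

Atlas, Bravo, Delta together cover every district (Atlas ∪ Bravo ∪ Delta = {1, 2, 3, 4, 5, 6, 7, 8, 9}); total cost 13 + 15 + 2 = 30.
The greedy pick Delta, Flint, Atlas, Bravo costs 35; no covering selection beats 30.

30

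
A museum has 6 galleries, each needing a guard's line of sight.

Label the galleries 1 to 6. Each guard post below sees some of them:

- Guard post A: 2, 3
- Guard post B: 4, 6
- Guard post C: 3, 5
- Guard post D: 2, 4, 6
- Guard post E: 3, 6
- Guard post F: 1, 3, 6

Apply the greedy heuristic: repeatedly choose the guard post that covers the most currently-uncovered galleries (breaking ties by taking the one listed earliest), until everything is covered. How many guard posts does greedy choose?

Greedy: pick D (covers 3 new) → pick C (covers 2 new) → pick F (covers 1 new). Total picks: 3.

3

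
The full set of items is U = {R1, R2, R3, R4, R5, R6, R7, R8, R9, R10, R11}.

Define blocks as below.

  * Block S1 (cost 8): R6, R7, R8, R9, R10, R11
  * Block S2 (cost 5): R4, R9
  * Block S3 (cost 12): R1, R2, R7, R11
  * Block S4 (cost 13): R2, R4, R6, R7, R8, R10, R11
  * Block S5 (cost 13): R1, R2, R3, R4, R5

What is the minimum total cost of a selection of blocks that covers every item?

S1, S5 together cover every item (S1 ∪ S5 = {R1, R2, R3, R4, R5, R6, R7, R8, R9, R10, R11}); total cost 8 + 13 = 21.
No covering selection has total cost below 21.

21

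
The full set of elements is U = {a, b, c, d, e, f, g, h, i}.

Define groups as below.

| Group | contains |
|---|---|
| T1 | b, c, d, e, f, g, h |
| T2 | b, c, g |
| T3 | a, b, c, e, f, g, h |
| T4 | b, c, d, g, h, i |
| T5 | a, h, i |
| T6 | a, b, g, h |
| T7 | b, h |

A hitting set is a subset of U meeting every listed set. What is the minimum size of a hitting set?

2

T = {b, i} meets every group (each contains at least one member of T), and |T| = 2.
The groups T2, T5 are pairwise disjoint, so any hitting set needs a separate element for each — at least 2. Hence 2 is optimal.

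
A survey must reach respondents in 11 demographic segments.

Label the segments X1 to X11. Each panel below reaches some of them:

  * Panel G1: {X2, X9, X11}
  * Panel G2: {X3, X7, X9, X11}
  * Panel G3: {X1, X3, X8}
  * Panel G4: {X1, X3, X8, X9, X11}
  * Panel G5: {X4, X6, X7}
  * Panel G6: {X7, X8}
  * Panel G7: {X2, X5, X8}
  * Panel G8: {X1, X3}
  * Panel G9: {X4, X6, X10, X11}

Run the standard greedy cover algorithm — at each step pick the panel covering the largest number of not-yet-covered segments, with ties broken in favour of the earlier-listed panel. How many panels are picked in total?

4

Greedy: pick G4 (covers 5 new) → pick G5 (covers 3 new) → pick G7 (covers 2 new) → pick G9 (covers 1 new). Total picks: 4.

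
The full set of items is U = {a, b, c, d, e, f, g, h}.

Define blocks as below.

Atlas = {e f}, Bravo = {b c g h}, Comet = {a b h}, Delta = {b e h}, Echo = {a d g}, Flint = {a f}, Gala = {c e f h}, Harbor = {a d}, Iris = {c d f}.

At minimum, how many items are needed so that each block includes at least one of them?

3

The 3 items {a, c, e} hit every block.
The blocks Atlas, Bravo, Harbor are pairwise disjoint, so any hitting set needs a separate item for each — at least 3. Hence 3 is optimal.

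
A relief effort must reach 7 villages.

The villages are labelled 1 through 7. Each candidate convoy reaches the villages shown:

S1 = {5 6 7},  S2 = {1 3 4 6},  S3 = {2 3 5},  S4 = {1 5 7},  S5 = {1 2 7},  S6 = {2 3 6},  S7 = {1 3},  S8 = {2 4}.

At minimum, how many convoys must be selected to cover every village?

3

Take {S2, S4, S8}. Their union is {1, 2, 3, 4, 5, 6, 7}, which is all 7 villages.
No 2 of the 8 convoys cover everything (all 28 combinations miss at least one village), so 3 is optimal.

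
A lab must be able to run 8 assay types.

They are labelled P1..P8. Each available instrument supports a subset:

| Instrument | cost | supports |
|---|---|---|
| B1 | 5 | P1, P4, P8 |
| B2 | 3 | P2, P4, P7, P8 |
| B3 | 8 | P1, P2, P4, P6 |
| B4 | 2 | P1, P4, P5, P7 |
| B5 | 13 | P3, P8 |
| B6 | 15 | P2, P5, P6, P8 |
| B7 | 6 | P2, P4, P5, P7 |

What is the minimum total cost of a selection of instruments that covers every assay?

B3, B4, B5 together cover every assay (B3 ∪ B4 ∪ B5 = {P1, P2, P3, P4, P5, P6, P7, P8}); total cost 8 + 2 + 13 = 23.
The greedy pick B4, B2, B3, B5 costs 26; no covering selection beats 23.

23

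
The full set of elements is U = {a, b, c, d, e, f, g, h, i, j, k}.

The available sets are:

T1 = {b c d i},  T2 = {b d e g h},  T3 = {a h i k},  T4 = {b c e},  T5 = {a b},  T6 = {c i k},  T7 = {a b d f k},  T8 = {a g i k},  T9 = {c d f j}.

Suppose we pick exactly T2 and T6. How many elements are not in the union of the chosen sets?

Union of T2, T6 = {b, c, d, e, g, h, i, k}.
Not covered: a, f, j — 3 elements.

3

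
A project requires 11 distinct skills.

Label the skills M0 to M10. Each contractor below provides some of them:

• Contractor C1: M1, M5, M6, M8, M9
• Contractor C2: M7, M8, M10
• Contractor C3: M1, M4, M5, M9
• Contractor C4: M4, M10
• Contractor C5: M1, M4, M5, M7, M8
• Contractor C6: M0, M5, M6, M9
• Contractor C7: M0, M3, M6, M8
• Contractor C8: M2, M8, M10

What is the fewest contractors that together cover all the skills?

4

C2 and C3 and C7 and C8 together: C2 ∪ C3 ∪ C7 ∪ C8 = {M0, M1, M2, M3, M4, M5, M6, M7, M8, M9, M10} — every skill is covered.
No 3 of the 8 contractors cover everything (all 56 combinations miss at least one skill), so 4 is optimal.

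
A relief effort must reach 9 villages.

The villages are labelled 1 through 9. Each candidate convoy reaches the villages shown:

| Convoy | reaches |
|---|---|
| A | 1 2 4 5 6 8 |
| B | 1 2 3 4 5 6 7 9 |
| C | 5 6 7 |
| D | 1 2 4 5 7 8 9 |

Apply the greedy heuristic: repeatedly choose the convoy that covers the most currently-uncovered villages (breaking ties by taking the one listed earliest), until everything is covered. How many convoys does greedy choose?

2

Greedy: pick B (covers 8 new) → pick A (covers 1 new). Total picks: 2.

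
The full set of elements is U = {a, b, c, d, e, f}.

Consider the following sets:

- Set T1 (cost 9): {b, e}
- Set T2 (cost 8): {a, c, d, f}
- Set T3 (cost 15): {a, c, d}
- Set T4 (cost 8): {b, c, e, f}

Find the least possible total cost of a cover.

T2, T4 together cover every element (T2 ∪ T4 = {a, b, c, d, e, f}); total cost 8 + 8 = 16.
No covering selection has total cost below 16.

16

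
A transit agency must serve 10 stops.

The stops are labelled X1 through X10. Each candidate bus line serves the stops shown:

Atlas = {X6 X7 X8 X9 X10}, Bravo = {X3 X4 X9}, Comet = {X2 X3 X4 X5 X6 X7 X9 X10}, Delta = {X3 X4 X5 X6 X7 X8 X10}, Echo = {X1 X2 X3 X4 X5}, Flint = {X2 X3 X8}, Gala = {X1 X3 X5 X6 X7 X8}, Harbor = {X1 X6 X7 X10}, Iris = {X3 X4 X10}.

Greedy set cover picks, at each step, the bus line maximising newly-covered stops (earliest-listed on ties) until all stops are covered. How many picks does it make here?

2

Greedy: pick Comet (covers 8 new) → pick Gala (covers 2 new). Total picks: 2.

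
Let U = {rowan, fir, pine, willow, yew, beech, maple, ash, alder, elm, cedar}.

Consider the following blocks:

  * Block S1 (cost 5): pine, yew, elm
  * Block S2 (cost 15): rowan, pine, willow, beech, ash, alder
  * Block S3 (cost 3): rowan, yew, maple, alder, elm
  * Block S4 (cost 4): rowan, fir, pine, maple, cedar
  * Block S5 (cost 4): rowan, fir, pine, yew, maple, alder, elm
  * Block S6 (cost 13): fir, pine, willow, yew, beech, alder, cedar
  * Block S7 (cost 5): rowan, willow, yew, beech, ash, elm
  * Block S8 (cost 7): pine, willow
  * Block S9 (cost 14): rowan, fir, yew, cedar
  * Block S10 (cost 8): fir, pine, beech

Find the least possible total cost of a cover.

12

S3, S4, S7 together cover every element (S3 ∪ S4 ∪ S7 = {rowan, fir, pine, willow, yew, beech, maple, ash, alder, elm, cedar}); total cost 3 + 4 + 5 = 12.
The greedy pick S5, S7, S4 costs 13; no covering selection beats 12.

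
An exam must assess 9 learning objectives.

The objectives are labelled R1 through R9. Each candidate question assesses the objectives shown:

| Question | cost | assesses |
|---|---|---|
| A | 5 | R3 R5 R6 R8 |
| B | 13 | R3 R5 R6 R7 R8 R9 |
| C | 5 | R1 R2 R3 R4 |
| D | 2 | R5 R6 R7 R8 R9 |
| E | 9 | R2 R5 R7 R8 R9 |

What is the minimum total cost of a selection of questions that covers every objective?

7

C, D together cover every objective (C ∪ D = {R1, R2, R3, R4, R5, R6, R7, R8, R9}); total cost 5 + 2 = 7.
No covering selection has total cost below 7.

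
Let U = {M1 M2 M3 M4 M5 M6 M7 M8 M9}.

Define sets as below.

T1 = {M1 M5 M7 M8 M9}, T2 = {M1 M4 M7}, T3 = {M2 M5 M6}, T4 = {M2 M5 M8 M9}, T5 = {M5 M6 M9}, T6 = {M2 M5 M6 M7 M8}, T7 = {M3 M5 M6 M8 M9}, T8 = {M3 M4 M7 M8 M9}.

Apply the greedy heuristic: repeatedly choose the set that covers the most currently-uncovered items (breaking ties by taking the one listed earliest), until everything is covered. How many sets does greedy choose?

3

Greedy: pick T1 (covers 5 new) → pick T3 (covers 2 new) → pick T8 (covers 2 new). Total picks: 3.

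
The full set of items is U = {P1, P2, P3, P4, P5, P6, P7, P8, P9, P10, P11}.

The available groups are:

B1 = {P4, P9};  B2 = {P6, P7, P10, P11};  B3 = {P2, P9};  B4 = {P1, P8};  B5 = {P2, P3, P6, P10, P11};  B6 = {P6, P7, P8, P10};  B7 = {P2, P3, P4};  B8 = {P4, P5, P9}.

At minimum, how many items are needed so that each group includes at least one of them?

4

The 4 items {P3, P7, P8, P9} hit every group.
No choice of 3 items meets every group, so 4 is the minimum.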